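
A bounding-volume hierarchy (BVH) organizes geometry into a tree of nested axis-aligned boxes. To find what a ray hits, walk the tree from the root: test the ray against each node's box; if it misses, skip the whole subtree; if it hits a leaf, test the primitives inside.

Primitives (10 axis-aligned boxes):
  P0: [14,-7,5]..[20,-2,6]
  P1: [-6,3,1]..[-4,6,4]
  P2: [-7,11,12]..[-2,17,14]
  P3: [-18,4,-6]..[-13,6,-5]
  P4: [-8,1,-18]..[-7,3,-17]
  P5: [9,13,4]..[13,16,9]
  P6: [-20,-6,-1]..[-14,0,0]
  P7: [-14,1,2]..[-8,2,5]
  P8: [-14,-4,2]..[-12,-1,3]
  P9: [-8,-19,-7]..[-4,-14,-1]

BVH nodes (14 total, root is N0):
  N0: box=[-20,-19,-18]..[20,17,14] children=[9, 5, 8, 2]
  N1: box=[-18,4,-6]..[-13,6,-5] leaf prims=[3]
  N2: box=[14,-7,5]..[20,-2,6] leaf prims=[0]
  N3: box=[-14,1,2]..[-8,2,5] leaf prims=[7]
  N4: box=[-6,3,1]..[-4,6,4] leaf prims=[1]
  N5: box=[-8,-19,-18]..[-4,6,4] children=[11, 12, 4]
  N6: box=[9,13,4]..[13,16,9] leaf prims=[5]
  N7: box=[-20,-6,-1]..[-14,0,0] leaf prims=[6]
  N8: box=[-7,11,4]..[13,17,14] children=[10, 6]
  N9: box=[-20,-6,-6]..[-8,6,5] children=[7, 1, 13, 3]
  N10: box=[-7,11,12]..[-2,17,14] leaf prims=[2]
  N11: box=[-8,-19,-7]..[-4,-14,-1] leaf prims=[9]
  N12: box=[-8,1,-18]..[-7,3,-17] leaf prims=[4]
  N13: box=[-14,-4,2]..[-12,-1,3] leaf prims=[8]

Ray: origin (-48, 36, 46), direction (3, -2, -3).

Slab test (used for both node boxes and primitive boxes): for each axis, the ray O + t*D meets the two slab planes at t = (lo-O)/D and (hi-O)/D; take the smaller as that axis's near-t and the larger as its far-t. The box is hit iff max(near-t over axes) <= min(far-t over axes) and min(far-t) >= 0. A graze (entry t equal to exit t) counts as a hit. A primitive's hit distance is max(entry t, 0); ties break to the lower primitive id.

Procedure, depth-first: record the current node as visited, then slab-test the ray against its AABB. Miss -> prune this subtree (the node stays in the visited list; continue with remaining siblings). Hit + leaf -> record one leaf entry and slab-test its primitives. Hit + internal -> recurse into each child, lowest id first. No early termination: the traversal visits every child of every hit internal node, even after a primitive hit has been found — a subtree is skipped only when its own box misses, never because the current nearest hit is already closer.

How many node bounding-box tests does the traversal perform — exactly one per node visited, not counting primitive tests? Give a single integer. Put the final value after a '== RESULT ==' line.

Traverse from the root:
N0 x:[28/3,68/3] y:[19/2,55/2] z:[32/3,64/3] -> hit [32/3,64/3], descend [2, 5, 8, 9]
  N2 x:[62/3,68/3] y:[19,43/2] z:[40/3,41/3] -> miss, prune
  N5 x:[40/3,44/3] y:[15,55/2] z:[14,64/3] -> miss, prune
  N8 x:[41/3,61/3] y:[19/2,25/2] z:[32/3,14] -> miss, prune
  N9 x:[28/3,40/3] y:[15,21] z:[41/3,52/3] -> miss, prune

5 AABB tests over nodes [0, 2, 5, 8, 9]; 0 leaves entered; closest miss.

== RESULT ==
5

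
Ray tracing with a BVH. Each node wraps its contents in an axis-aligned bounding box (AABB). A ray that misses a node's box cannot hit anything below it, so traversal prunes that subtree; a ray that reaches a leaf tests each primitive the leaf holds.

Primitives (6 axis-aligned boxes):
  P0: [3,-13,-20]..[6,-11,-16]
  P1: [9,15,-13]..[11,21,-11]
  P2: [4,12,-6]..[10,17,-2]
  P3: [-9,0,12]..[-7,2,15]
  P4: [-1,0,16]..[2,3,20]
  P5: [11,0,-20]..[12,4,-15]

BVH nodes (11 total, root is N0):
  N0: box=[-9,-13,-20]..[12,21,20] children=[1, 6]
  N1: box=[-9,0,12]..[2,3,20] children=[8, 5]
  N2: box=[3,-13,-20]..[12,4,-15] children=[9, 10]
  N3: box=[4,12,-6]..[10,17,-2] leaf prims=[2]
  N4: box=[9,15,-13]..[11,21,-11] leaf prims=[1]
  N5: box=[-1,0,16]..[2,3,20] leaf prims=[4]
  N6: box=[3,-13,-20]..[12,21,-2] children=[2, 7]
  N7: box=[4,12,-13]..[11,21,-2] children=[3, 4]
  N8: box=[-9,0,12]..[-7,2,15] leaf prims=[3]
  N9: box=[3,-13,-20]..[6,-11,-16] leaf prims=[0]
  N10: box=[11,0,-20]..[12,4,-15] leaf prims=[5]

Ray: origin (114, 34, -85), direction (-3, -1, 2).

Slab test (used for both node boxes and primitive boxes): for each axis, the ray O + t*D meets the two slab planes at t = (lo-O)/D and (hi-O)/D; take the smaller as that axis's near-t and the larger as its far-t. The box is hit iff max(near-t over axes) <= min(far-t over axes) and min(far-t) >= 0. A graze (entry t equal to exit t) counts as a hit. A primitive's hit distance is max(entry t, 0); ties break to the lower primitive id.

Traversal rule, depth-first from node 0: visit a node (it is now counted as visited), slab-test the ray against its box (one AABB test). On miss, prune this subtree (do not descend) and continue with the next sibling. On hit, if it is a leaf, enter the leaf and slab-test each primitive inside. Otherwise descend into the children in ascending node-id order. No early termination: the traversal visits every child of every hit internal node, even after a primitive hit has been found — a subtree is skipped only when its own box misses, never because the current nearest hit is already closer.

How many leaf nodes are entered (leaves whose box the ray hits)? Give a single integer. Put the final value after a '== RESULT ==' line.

Walk:
N0 x:[34,41] y:[13,47] z:[65/2,105/2] -> hit [34,41], descend [1, 6]
  N1 x:[112/3,41] y:[31,34] z:[97/2,105/2] -> miss, prune
  N6 x:[34,37] y:[13,47] z:[65/2,83/2] -> hit [34,37], descend [2, 7]
    N2 x:[34,37] y:[30,47] z:[65/2,35] -> hit [34,35], descend [9, 10]
      N9 x:[36,37] y:[45,47] z:[65/2,69/2] -> miss, prune
      N10 x:[34,103/3] y:[30,34] z:[65/2,35] -> hit [34,34] leaf, test {P5@t=34}
    N7 x:[103/3,110/3] y:[13,22] z:[36,83/2] -> miss, prune

order=[0, 1, 6, 2, 9, 10, 7]  |boxes|=7  |leaves|=1  hit=P5

== RESULT ==
1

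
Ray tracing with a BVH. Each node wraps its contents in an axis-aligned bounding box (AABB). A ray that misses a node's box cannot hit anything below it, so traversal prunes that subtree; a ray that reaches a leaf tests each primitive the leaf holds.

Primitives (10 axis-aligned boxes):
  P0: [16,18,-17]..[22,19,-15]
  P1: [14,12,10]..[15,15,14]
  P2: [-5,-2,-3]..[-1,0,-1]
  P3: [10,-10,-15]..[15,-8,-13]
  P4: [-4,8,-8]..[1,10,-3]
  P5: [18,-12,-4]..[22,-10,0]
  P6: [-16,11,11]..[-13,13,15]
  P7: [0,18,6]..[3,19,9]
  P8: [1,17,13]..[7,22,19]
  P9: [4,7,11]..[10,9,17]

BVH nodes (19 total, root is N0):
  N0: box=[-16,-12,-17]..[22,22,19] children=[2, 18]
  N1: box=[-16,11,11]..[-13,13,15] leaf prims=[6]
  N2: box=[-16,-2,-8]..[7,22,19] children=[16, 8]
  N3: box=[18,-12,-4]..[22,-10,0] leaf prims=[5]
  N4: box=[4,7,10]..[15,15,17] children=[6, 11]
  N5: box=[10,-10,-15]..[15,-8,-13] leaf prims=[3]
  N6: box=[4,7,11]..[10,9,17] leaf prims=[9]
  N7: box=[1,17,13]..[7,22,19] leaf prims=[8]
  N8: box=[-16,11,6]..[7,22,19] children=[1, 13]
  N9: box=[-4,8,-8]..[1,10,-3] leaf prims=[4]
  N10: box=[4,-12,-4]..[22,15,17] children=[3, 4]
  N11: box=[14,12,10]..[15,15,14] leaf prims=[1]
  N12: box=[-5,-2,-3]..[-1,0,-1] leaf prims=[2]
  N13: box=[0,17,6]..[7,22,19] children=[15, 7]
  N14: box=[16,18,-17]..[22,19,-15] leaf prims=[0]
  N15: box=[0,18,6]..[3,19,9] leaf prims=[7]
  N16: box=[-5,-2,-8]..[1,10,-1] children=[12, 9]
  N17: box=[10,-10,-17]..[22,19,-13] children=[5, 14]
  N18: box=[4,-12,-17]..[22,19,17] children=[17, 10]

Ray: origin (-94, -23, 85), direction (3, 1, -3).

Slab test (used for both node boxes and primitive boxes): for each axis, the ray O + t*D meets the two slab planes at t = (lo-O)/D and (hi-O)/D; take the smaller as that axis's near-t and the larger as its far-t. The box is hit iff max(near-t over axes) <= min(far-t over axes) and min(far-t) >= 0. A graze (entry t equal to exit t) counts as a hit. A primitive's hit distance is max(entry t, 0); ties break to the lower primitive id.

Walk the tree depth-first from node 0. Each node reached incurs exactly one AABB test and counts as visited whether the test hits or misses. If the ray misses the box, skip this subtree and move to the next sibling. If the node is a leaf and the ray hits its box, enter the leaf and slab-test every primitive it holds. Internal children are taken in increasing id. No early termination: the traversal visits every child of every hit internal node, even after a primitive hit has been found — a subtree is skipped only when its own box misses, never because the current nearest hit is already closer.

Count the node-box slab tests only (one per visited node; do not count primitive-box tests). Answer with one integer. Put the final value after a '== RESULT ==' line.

Trace the traversal:
N0 x:[26,116/3] y:[11,45] z:[22,34] -> hit [26,34], descend [2, 18]
  N2 x:[26,101/3] y:[21,45] z:[22,31] -> hit [26,31], descend [8, 16]
    N8 x:[26,101/3] y:[34,45] z:[22,79/3] -> miss, prune
    N16 x:[89/3,95/3] y:[21,33] z:[86/3,31] -> hit [89/3,31], descend [9, 12]
      N9 x:[30,95/3] y:[31,33] z:[88/3,31] -> hit [31,31] leaf, test {P4@t=31}
      N12 x:[89/3,31] y:[21,23] z:[86/3,88/3] -> miss, prune
  N18 x:[98/3,116/3] y:[11,42] z:[68/3,34] -> hit [98/3,34], descend [10, 17]
    N10 x:[98/3,116/3] y:[11,38] z:[68/3,89/3] -> miss, prune
    N17 x:[104/3,116/3] y:[13,42] z:[98/3,34] -> miss, prune

Visited [0, 2, 8, 16, 9, 12, 18, 10, 17]. Tests: 9 box, 1 leaf. Nearest: P4.

== RESULT ==
9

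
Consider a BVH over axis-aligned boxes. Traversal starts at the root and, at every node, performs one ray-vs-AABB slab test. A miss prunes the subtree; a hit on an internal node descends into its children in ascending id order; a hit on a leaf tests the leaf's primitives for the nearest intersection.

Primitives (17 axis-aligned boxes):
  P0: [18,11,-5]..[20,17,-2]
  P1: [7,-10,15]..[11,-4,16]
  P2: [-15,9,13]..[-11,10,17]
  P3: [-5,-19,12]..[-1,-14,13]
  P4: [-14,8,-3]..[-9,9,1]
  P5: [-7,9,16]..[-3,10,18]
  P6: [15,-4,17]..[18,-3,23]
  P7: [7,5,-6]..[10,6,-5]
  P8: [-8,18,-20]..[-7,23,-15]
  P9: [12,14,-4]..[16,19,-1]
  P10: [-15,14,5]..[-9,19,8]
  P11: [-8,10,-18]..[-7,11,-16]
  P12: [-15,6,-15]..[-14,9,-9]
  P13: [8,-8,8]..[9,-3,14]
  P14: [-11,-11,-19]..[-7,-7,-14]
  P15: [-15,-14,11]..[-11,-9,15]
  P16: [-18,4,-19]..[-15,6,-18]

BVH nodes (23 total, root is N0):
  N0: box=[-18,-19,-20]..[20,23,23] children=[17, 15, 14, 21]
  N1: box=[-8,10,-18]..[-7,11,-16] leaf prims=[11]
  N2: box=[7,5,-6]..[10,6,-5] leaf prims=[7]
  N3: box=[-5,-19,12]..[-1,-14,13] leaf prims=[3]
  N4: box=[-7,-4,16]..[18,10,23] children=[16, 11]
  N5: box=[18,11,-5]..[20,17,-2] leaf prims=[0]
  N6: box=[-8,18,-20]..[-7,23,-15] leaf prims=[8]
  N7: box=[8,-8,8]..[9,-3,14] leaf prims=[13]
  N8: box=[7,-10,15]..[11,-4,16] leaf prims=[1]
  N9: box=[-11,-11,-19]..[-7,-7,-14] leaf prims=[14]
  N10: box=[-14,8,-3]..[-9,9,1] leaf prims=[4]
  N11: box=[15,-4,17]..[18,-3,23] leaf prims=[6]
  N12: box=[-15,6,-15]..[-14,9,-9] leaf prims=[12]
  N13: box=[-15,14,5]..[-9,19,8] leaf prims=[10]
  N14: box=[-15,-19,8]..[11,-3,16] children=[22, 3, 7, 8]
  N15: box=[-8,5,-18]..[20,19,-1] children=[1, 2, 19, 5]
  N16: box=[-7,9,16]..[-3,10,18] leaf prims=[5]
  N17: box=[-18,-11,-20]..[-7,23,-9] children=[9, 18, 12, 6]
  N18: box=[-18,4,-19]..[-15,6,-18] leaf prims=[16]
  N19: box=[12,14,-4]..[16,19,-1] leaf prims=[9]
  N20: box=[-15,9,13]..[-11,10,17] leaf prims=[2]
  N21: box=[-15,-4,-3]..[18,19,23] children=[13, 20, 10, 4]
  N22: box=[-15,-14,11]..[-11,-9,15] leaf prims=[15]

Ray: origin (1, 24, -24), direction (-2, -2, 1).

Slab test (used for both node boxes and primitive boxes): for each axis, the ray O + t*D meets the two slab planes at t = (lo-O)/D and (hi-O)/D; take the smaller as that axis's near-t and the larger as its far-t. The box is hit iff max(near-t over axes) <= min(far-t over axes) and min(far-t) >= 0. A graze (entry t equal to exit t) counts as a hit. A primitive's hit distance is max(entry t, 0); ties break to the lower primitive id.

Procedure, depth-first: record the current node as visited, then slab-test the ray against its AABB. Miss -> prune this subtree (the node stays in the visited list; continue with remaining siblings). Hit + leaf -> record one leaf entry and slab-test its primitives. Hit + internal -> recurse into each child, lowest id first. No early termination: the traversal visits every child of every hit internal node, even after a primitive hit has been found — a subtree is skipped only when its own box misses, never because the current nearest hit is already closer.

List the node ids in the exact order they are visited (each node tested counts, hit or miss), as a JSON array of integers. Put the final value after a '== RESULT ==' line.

Walk:
N0 x:[-19/2,19/2] y:[1/2,43/2] z:[4,47] -> hit [4,19/2], descend [14, 15, 17, 21]
  N14 x:[-5,8] y:[27/2,43/2] z:[32,40] -> miss, prune
  N15 x:[-19/2,9/2] y:[5/2,19/2] z:[6,23] -> miss, prune
  N17 x:[4,19/2] y:[1/2,35/2] z:[4,15] -> hit [4,19/2], descend [6, 9, 12, 18]
    N6 x:[4,9/2] y:[1/2,3] z:[4,9] -> miss, prune
    N9 x:[4,6] y:[31/2,35/2] z:[5,10] -> miss, prune
    N12 x:[15/2,8] y:[15/2,9] z:[9,15] -> miss, prune
    N18 x:[8,19/2] y:[9,10] z:[5,6] -> miss, prune
  N21 x:[-17/2,8] y:[5/2,14] z:[21,47] -> miss, prune

Summary -> nodes [0, 14, 15, 17, 6, 9, 12, 18, 21]; box-tests=9; leaf-entries=0; first=miss

== RESULT ==
[0, 14, 15, 17, 6, 9, 12, 18, 21]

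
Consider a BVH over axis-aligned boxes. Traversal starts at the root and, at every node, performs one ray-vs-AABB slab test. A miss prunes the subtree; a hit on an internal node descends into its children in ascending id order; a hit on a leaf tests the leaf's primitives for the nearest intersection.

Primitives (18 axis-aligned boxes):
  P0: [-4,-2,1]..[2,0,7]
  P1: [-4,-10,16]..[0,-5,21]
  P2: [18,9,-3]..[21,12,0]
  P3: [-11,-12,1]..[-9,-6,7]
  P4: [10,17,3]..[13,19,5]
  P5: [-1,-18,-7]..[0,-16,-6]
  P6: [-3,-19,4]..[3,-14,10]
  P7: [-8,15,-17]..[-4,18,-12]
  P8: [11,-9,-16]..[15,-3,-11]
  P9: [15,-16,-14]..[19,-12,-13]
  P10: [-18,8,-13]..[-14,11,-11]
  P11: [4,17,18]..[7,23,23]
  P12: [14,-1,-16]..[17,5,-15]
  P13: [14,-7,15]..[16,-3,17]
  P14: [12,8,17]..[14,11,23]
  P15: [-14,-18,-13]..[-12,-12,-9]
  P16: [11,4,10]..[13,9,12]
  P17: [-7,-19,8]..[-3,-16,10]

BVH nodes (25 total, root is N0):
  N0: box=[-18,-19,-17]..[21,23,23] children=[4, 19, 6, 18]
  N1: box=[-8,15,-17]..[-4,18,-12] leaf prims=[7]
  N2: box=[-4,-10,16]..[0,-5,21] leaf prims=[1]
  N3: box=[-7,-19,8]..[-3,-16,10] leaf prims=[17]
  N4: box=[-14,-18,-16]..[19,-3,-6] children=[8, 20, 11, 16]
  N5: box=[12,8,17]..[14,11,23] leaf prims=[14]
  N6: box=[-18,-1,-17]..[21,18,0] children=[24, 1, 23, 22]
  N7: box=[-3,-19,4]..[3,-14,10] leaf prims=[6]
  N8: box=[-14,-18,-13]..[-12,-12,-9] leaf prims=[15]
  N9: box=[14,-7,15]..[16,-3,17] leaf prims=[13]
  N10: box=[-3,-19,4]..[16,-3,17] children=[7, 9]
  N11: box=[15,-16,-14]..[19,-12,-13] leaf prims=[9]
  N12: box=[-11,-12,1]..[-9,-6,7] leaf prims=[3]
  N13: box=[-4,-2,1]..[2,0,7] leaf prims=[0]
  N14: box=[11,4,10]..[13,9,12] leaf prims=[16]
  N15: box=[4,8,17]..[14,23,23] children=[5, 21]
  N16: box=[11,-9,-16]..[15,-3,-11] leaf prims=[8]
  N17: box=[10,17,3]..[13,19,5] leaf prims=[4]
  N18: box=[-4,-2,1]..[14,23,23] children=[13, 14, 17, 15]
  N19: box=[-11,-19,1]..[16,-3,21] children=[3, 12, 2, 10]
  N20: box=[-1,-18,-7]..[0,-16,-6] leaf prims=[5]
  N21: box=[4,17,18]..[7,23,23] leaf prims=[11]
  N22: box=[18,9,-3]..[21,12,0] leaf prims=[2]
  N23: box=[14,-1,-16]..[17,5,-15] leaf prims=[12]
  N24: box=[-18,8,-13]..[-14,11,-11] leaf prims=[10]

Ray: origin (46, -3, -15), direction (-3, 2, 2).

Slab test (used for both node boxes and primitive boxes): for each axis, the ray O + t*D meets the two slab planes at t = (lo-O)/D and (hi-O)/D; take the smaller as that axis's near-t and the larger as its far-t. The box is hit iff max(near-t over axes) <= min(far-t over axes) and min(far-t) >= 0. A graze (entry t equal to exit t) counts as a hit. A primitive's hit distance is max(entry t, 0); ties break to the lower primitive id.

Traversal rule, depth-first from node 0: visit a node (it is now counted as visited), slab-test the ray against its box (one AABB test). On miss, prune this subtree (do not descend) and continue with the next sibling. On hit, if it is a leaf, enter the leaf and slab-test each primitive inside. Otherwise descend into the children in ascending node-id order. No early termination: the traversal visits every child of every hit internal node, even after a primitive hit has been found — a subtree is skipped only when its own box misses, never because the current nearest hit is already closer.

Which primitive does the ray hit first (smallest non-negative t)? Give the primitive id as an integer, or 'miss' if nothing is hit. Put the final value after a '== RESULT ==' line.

Trace the traversal:
N0 x:[25/3,64/3] y:[-8,13] z:[-1,19] -> hit [25/3,13], descend [4, 6, 18, 19]
  N4 x:[9,20] y:[-15/2,0] z:[-1/2,9/2] -> miss, prune
  N6 x:[25/3,64/3] y:[1,21/2] z:[-1,15/2] -> miss, prune
  N18 x:[32/3,50/3] y:[1/2,13] z:[8,19] -> hit [32/3,13], descend [13, 14, 15, 17]
    N13 x:[44/3,50/3] y:[1/2,3/2] z:[8,11] -> miss, prune
    N14 x:[11,35/3] y:[7/2,6] z:[25/2,27/2] -> miss, prune
    N15 x:[32/3,14] y:[11/2,13] z:[16,19] -> miss, prune
    N17 x:[11,12] y:[10,11] z:[9,10] -> miss, prune
  N19 x:[10,19] y:[-8,0] z:[8,18] -> miss, prune

Visited [0, 4, 6, 18, 13, 14, 15, 17, 19]. Tests: 9 box, 0 leaf. Nearest: miss.

== RESULT ==
miss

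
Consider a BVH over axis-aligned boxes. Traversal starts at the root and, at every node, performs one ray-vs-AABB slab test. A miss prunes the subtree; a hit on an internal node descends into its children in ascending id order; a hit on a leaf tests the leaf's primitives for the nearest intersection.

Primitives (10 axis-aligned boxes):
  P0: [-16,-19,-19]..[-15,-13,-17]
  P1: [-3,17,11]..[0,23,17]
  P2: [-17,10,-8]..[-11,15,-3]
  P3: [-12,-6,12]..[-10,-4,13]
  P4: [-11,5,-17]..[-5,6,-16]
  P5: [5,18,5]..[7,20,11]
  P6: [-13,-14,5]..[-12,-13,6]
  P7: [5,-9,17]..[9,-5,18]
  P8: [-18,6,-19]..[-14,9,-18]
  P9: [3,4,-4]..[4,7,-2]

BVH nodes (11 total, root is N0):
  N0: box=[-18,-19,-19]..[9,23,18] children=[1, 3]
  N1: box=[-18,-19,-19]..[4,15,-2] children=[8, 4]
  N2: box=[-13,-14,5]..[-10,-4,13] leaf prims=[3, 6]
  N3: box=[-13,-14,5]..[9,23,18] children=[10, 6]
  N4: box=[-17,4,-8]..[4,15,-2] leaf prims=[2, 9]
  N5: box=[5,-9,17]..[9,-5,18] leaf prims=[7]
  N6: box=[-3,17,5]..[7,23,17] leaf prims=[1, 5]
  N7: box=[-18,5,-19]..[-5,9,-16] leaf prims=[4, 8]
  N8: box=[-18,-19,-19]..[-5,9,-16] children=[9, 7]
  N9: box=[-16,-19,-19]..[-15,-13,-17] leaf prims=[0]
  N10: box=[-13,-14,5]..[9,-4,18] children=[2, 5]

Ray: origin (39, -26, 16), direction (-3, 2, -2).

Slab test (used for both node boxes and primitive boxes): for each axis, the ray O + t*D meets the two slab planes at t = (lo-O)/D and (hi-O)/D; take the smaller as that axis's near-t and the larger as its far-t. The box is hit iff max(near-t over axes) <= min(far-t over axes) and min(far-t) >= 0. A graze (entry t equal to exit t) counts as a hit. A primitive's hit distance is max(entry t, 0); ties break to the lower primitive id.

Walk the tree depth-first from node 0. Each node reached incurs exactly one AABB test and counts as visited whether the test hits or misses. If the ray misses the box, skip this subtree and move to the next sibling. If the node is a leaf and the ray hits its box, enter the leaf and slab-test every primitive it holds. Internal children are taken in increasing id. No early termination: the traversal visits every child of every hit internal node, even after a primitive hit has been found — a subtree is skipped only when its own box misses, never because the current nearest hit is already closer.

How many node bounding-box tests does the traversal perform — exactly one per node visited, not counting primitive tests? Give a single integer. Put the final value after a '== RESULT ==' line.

Trace the traversal:
N0 x:[10,19] y:[7/2,49/2] z:[-1,35/2] -> hit [10,35/2], descend [1, 3]
  N1 x:[35/3,19] y:[7/2,41/2] z:[9,35/2] -> hit [35/3,35/2], descend [4, 8]
    N4 x:[35/3,56/3] y:[15,41/2] z:[9,12] -> miss, prune
    N8 x:[44/3,19] y:[7/2,35/2] z:[16,35/2] -> hit [16,35/2], descend [7, 9]
      N7 x:[44/3,19] y:[31/2,35/2] z:[16,35/2] -> hit [16,35/2] leaf, test {P4@t=16, P8(miss)}
      N9 x:[18,55/3] y:[7/2,13/2] z:[33/2,35/2] -> miss, prune
  N3 x:[10,52/3] y:[6,49/2] z:[-1,11/2] -> miss, prune

7 AABB tests over nodes [0, 1, 4, 8, 7, 9, 3]; 1 leaf entered; closest P4.

== RESULT ==
7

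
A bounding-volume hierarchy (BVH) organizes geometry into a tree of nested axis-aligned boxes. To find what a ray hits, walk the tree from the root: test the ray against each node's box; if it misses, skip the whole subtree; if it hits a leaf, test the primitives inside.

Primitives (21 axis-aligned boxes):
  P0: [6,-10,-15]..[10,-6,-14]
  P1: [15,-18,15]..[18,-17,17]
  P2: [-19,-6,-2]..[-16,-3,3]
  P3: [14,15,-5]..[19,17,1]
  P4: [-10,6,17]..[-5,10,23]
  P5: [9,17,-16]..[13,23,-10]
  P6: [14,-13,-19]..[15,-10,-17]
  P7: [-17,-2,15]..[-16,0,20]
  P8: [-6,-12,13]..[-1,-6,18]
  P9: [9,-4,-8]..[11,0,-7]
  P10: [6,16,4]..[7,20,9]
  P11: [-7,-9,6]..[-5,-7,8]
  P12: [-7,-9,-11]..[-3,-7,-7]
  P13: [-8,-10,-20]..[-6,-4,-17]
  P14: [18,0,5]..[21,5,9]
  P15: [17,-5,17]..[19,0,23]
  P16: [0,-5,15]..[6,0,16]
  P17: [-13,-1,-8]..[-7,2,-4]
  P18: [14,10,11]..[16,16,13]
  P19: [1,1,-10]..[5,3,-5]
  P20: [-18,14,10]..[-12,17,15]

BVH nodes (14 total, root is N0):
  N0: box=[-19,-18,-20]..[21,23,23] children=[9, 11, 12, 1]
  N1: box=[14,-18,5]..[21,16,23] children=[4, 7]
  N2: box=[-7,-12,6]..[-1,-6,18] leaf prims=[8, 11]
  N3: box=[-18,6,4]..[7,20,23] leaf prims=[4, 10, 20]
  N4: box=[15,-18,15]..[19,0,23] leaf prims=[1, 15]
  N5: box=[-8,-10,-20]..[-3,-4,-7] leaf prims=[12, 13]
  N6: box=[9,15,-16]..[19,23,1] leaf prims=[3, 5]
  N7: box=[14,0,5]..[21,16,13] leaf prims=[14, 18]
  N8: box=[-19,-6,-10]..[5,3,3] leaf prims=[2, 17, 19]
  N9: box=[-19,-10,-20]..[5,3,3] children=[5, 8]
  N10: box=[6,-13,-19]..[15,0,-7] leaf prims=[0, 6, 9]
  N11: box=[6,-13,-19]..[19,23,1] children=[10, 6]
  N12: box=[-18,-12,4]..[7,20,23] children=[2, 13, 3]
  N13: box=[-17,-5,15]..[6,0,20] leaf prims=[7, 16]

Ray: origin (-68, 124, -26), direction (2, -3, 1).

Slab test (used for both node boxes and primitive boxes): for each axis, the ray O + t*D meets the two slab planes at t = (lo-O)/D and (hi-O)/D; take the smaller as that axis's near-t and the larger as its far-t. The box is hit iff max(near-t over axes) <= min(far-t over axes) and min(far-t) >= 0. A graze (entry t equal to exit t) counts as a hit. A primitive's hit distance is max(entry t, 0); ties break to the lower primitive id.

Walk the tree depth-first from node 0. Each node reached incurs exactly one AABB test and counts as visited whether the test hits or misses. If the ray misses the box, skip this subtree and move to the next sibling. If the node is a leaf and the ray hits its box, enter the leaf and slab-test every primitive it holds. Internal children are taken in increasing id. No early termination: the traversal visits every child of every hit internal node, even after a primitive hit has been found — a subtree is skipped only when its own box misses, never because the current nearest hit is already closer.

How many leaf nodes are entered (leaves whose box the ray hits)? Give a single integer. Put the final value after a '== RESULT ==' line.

Trace the traversal:
N0 x:[49/2,89/2] y:[101/3,142/3] z:[6,49] -> hit [101/3,89/2], descend [1, 9, 11, 12]
  N1 x:[41,89/2] y:[36,142/3] z:[31,49] -> hit [41,89/2], descend [4, 7]
    N4 x:[83/2,87/2] y:[124/3,142/3] z:[41,49] -> hit [83/2,87/2] leaf, test {P1(miss), P15@t=43}
    N7 x:[41,89/2] y:[36,124/3] z:[31,39] -> miss, prune
  N9 x:[49/2,73/2] y:[121/3,134/3] z:[6,29] -> miss, prune
  N11 x:[37,87/2] y:[101/3,137/3] z:[7,27] -> miss, prune
  N12 x:[25,75/2] y:[104/3,136/3] z:[30,49] -> hit [104/3,75/2], descend [2, 3, 13]
    N2 x:[61/2,67/2] y:[130/3,136/3] z:[32,44] -> miss, prune
    N3 x:[25,75/2] y:[104/3,118/3] z:[30,49] -> hit [104/3,75/2] leaf, test {P4(miss), P10(miss), P20(miss)}
    N13 x:[51/2,37] y:[124/3,43] z:[41,46] -> miss, prune

Visited [0, 1, 4, 7, 9, 11, 12, 2, 3, 13]. Tests: 10 box, 2 leaf. Nearest: P15.

== RESULT ==
2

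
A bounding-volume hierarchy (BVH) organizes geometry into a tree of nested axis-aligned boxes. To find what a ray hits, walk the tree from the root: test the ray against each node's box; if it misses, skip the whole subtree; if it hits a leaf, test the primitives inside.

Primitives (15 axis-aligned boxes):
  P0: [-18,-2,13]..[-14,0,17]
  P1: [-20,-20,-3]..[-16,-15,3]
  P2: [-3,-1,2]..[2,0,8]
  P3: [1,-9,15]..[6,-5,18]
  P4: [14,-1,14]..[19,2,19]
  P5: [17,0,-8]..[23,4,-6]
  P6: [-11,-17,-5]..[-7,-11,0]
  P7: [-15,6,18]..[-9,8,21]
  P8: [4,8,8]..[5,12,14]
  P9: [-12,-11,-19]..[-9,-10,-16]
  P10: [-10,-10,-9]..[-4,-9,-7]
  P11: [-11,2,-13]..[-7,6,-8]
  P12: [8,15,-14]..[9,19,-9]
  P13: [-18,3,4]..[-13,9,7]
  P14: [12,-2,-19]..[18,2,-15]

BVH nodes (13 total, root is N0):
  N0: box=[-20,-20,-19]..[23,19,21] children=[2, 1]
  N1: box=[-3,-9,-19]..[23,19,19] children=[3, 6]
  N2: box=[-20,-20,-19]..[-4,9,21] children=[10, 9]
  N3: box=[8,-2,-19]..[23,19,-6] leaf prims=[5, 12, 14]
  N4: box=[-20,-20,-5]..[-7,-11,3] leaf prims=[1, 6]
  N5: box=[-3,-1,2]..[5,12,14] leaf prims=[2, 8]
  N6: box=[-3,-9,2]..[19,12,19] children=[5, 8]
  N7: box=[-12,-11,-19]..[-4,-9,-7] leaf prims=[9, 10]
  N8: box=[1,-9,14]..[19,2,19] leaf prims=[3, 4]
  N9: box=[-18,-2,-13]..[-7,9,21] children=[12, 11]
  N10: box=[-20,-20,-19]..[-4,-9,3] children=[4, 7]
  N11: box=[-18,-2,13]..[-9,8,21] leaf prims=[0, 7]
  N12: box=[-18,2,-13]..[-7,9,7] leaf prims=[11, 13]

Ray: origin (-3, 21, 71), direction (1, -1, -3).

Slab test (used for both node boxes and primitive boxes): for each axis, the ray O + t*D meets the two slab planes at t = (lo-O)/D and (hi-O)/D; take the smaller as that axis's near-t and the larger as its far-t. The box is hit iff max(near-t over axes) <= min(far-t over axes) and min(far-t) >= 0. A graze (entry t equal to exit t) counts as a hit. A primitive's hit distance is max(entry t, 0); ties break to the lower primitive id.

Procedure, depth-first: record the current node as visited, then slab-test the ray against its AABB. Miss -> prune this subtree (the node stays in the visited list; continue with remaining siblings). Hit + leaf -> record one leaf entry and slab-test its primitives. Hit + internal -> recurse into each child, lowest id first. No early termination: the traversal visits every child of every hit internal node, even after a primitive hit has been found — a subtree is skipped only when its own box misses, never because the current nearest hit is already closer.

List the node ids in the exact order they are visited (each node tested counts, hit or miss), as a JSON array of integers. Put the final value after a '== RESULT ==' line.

Trace the traversal:
N0 x:[-17,26] y:[2,41] z:[50/3,30] -> hit [50/3,26], descend [1, 2]
  N1 x:[0,26] y:[2,30] z:[52/3,30] -> hit [52/3,26], descend [3, 6]
    N3 x:[11,26] y:[2,23] z:[77/3,30] -> miss, prune
    N6 x:[0,22] y:[9,30] z:[52/3,23] -> hit [52/3,22], descend [5, 8]
      N5 x:[0,8] y:[9,22] z:[19,23] -> miss, prune
      N8 x:[4,22] y:[19,30] z:[52/3,19] -> hit [19,19] leaf, test {P3(miss), P4@t=19}
  N2 x:[-17,-1] y:[12,41] z:[50/3,30] -> miss, prune

Summary -> nodes [0, 1, 3, 6, 5, 8, 2]; box-tests=7; leaf-entries=1; first=P4

== RESULT ==
[0, 1, 3, 6, 5, 8, 2]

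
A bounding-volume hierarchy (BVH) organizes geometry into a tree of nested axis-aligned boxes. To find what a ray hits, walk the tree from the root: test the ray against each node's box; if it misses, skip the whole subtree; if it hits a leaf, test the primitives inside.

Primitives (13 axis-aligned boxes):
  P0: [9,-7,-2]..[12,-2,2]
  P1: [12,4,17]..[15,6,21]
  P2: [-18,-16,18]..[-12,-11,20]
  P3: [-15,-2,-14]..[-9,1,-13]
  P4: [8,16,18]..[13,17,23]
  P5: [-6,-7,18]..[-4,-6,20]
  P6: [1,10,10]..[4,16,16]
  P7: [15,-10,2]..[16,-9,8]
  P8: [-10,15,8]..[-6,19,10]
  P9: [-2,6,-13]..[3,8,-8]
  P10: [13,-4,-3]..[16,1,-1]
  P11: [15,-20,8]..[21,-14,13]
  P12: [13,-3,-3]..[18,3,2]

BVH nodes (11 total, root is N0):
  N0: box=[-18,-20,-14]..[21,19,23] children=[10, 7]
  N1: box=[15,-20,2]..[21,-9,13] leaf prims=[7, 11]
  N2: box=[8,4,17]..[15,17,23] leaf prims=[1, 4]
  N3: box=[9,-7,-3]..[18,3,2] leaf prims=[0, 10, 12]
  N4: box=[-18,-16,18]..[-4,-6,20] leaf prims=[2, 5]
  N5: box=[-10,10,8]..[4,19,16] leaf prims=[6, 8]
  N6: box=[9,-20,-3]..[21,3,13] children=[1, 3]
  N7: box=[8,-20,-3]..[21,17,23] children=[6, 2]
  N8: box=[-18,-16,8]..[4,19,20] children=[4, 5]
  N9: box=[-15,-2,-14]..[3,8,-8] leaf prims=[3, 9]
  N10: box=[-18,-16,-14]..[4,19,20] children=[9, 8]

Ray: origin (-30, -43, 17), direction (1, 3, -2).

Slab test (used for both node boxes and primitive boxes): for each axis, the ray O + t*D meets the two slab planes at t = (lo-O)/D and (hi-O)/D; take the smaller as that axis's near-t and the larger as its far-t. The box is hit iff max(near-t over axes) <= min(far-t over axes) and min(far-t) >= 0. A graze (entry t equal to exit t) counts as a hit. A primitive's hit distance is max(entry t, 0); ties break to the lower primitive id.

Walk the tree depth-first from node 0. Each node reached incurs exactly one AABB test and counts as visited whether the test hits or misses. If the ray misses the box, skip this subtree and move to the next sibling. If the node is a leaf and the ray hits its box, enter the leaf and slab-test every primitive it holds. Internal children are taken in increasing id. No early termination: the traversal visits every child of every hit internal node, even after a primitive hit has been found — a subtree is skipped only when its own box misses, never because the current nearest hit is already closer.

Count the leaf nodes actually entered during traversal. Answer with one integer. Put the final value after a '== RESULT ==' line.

Walk:
N0 x:[12,51] y:[23/3,62/3] z:[-3,31/2] -> hit [12,31/2], descend [7, 10]
  N7 x:[38,51] y:[23/3,20] z:[-3,10] -> miss, prune
  N10 x:[12,34] y:[9,62/3] z:[-3/2,31/2] -> hit [12,31/2], descend [8, 9]
    N8 x:[12,34] y:[9,62/3] z:[-3/2,9/2] -> miss, prune
    N9 x:[15,33] y:[41/3,17] z:[25/2,31/2] -> hit [15,31/2] leaf, test {P3(miss), P9(miss)}

Visited [0, 7, 10, 8, 9]. Tests: 5 box, 1 leaf. Nearest: miss.

== RESULT ==
1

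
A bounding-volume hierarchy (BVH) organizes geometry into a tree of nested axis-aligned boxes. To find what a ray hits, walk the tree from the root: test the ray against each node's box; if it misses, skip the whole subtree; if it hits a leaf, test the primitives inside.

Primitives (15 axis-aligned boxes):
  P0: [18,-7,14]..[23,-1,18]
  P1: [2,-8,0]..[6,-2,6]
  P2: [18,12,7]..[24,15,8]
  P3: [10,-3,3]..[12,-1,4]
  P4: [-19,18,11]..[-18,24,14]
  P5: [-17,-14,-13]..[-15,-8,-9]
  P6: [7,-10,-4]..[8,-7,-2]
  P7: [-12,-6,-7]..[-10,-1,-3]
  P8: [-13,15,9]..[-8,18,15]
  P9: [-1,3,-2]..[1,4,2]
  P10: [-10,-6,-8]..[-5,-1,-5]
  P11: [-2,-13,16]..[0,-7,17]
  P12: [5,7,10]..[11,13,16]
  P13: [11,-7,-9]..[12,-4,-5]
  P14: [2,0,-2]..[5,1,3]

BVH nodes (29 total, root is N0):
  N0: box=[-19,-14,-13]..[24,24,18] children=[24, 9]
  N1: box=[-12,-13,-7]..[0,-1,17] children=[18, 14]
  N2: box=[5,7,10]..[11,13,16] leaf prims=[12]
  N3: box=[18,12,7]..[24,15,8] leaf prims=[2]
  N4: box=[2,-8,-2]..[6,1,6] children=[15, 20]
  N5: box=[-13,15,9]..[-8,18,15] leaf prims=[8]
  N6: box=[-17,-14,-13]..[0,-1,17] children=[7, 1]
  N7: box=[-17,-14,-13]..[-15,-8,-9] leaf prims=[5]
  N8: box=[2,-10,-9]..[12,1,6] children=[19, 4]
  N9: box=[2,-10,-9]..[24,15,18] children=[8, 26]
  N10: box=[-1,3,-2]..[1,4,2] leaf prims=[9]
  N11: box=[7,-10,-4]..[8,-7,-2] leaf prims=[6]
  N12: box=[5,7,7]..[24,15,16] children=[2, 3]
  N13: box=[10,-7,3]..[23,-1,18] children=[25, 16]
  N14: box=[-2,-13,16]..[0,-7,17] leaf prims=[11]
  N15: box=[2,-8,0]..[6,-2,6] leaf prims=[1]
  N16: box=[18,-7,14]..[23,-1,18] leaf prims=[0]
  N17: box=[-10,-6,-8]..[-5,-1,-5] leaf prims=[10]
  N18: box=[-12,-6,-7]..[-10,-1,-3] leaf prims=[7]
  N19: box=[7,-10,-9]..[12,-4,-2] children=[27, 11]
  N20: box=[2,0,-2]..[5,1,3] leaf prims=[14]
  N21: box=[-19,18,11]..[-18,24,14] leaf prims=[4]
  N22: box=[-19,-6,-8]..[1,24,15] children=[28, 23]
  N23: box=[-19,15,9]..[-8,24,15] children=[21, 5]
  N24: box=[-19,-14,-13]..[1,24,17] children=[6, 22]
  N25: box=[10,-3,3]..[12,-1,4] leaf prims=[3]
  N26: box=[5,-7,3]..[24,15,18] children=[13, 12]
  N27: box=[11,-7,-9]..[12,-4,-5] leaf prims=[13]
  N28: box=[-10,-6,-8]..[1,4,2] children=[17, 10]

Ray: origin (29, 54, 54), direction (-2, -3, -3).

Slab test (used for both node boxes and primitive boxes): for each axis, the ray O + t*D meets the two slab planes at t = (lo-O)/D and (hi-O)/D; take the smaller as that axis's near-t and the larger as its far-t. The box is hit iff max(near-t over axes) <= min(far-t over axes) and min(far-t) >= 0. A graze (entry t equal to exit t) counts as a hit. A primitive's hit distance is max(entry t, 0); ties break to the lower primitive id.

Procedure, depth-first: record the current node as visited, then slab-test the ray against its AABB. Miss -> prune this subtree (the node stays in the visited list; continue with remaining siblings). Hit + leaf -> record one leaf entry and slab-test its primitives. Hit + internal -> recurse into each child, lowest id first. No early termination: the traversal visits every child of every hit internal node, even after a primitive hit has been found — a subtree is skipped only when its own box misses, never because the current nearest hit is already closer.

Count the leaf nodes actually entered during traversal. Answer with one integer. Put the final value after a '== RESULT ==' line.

Walk:
N0 x:[5/2,24] y:[10,68/3] z:[12,67/3] -> hit [12,67/3], descend [9, 24]
  N9 x:[5/2,27/2] y:[13,64/3] z:[12,21] -> hit [13,27/2], descend [8, 26]
    N8 x:[17/2,27/2] y:[53/3,64/3] z:[16,21] -> miss, prune
    N26 x:[5/2,12] y:[13,61/3] z:[12,17] -> miss, prune
  N24 x:[14,24] y:[10,68/3] z:[37/3,67/3] -> hit [14,67/3], descend [6, 22]
    N6 x:[29/2,23] y:[55/3,68/3] z:[37/3,67/3] -> hit [55/3,67/3], descend [1, 7]
      N1 x:[29/2,41/2] y:[55/3,67/3] z:[37/3,61/3] -> hit [55/3,61/3], descend [14, 18]
        N14 x:[29/2,31/2] y:[61/3,67/3] z:[37/3,38/3] -> miss, prune
        N18 x:[39/2,41/2] y:[55/3,20] z:[19,61/3] -> hit [39/2,20] leaf, test {P7@t=39/2}
      N7 x:[22,23] y:[62/3,68/3] z:[21,67/3] -> hit [22,67/3] leaf, test {P5@t=22}
    N22 x:[14,24] y:[10,20] z:[13,62/3] -> hit [14,20], descend [23, 28]
      N23 x:[37/2,24] y:[10,13] z:[13,15] -> miss, prune
      N28 x:[14,39/2] y:[50/3,20] z:[52/3,62/3] -> hit [52/3,39/2], descend [10, 17]
        N10 x:[14,15] y:[50/3,17] z:[52/3,56/3] -> miss, prune
        N17 x:[17,39/2] y:[55/3,20] z:[59/3,62/3] -> miss, prune

Visited [0, 9, 8, 26, 24, 6, 1, 14, 18, 7, 22, 23, 28, 10, 17]. Tests: 15 box, 2 leaf. Nearest: P7.

== RESULT ==
2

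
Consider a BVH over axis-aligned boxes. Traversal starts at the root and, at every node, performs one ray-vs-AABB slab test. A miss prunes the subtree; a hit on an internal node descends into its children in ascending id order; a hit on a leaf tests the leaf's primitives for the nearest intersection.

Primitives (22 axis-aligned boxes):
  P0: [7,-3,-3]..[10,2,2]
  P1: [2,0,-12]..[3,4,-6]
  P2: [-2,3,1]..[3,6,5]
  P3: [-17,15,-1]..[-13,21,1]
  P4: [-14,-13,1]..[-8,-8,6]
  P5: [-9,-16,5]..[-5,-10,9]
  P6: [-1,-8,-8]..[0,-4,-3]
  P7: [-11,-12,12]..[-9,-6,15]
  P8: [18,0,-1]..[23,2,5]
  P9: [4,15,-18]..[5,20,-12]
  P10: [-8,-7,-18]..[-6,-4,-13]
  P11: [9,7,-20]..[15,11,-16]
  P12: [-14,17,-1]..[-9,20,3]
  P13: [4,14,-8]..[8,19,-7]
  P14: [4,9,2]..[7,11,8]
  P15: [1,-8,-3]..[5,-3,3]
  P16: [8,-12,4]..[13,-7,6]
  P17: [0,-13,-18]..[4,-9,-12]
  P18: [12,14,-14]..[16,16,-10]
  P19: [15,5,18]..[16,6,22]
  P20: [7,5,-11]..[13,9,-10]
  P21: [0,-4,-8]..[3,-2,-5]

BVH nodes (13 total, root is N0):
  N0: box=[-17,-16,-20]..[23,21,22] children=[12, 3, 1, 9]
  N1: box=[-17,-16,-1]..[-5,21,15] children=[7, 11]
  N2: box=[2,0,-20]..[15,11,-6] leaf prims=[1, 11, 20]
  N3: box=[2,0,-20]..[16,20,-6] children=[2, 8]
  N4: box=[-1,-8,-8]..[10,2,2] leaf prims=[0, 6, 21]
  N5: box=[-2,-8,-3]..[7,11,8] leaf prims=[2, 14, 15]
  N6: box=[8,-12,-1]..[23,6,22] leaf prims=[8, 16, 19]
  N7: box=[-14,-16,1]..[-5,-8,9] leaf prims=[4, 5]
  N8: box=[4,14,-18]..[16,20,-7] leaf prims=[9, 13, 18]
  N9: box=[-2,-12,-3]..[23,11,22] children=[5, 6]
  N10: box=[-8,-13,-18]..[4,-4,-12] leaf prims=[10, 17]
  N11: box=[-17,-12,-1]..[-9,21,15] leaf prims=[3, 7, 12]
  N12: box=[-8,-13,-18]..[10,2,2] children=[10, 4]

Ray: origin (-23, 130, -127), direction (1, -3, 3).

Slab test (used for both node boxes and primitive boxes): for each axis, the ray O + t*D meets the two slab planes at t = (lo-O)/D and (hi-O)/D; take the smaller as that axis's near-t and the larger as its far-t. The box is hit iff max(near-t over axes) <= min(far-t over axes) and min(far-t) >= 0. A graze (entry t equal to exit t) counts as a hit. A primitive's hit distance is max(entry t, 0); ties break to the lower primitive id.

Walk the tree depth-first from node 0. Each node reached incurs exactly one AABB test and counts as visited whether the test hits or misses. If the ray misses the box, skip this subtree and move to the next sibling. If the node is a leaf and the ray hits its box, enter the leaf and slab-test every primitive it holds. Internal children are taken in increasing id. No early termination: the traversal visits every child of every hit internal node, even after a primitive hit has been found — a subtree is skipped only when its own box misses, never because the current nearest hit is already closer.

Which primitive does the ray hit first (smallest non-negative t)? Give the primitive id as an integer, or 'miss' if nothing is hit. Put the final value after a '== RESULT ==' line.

Walk:
N0 x:[6,46] y:[109/3,146/3] z:[107/3,149/3] -> hit [109/3,46], descend [1, 3, 9, 12]
  N1 x:[6,18] y:[109/3,146/3] z:[42,142/3] -> miss, prune
  N3 x:[25,39] y:[110/3,130/3] z:[107/3,121/3] -> hit [110/3,39], descend [2, 8]
    N2 x:[25,38] y:[119/3,130/3] z:[107/3,121/3] -> miss, prune
    N8 x:[27,39] y:[110/3,116/3] z:[109/3,40] -> hit [110/3,116/3] leaf, test {P9(miss), P13(miss), P18@t=38}
  N9 x:[21,46] y:[119/3,142/3] z:[124/3,149/3] -> hit [124/3,46], descend [5, 6]
    N5 x:[21,30] y:[119/3,46] z:[124/3,45] -> miss, prune
    N6 x:[31,46] y:[124/3,142/3] z:[42,149/3] -> hit [42,46] leaf, test {P8@t=128/3, P16(miss), P19(miss)}
  N12 x:[15,33] y:[128/3,143/3] z:[109/3,43] -> miss, prune

Summary -> nodes [0, 1, 3, 2, 8, 9, 5, 6, 12]; box-tests=9; leaf-entries=2; first=P18

== RESULT ==
18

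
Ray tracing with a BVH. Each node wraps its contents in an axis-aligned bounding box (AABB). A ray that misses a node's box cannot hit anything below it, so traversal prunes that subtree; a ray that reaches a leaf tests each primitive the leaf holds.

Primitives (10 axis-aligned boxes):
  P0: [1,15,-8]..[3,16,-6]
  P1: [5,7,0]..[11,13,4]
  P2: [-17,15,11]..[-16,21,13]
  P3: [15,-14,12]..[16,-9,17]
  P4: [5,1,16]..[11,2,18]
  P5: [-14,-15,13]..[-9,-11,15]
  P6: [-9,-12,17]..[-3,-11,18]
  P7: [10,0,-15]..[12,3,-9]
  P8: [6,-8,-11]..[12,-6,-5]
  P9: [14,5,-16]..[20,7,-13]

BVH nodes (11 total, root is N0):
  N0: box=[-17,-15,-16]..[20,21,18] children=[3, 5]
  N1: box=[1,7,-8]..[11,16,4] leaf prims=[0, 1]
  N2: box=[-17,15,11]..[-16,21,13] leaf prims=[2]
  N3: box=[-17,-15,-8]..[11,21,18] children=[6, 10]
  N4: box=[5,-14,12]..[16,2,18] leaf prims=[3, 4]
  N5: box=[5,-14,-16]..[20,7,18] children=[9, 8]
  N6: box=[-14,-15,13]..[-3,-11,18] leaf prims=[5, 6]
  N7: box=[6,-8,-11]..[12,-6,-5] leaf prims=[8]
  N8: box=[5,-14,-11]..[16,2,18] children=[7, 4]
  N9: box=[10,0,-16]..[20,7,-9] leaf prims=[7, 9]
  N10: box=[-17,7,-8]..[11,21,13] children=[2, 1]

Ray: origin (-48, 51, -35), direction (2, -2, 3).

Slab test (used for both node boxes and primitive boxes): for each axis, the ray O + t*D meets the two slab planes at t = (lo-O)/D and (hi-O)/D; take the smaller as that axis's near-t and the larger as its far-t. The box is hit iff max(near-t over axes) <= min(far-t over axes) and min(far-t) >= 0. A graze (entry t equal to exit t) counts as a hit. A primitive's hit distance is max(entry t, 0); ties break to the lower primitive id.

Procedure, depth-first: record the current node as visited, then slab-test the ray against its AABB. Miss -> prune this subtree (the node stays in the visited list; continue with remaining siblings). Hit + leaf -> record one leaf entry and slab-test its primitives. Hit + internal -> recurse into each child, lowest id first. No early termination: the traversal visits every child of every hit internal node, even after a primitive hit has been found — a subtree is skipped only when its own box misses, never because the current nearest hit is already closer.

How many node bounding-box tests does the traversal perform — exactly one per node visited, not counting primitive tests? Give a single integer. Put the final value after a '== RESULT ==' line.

Walk:
N0 x:[31/2,34] y:[15,33] z:[19/3,53/3] -> hit [31/2,53/3], descend [3, 5]
  N3 x:[31/2,59/2] y:[15,33] z:[9,53/3] -> hit [31/2,53/3], descend [6, 10]
    N6 x:[17,45/2] y:[31,33] z:[16,53/3] -> miss, prune
    N10 x:[31/2,59/2] y:[15,22] z:[9,16] -> hit [31/2,16], descend [1, 2]
      N1 x:[49/2,59/2] y:[35/2,22] z:[9,13] -> miss, prune
      N2 x:[31/2,16] y:[15,18] z:[46/3,16] -> hit [31/2,16] leaf, test {P2@t=31/2}
  N5 x:[53/2,34] y:[22,65/2] z:[19/3,53/3] -> miss, prune

order=[0, 3, 6, 10, 1, 2, 5]  |boxes|=7  |leaves|=1  hit=P2

== RESULT ==
7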